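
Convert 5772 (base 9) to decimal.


Positional values (base 9):
  2 × 9^0 = 2 × 1 = 2
  7 × 9^1 = 7 × 9 = 63
  7 × 9^2 = 7 × 81 = 567
  5 × 9^3 = 5 × 729 = 3645
Sum = 2 + 63 + 567 + 3645
= 4277


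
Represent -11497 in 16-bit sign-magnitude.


Sign bit: 1 (negative)
Magnitude: 11497 = 010110011101001
= 1010110011101001


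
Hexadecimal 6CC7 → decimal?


Positional values:
Position 0: 7 × 16^0 = 7 × 1 = 7
Position 1: C × 16^1 = 12 × 16 = 192
Position 2: C × 16^2 = 12 × 256 = 3072
Position 3: 6 × 16^3 = 6 × 4096 = 24576
Sum = 7 + 192 + 3072 + 24576
= 27847


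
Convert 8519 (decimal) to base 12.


Divide by 12 repeatedly:
8519 ÷ 12 = 709 remainder 11
709 ÷ 12 = 59 remainder 1
59 ÷ 12 = 4 remainder 11
4 ÷ 12 = 0 remainder 4
Reading remainders bottom-up:
= 4B1B


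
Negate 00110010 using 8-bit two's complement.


Original: 00110010
Step 1 - Invert all bits: 11001101
Step 2 - Add 1: 11001101 + 1
= 11001110 (represents -50)


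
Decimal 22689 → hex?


Divide by 16 repeatedly:
22689 ÷ 16 = 1418 remainder 1 (1)
1418 ÷ 16 = 88 remainder 10 (A)
88 ÷ 16 = 5 remainder 8 (8)
5 ÷ 16 = 0 remainder 5 (5)
Reading remainders bottom-up:
= 0x58A1


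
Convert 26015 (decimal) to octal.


Divide by 8 repeatedly:
26015 ÷ 8 = 3251 remainder 7
3251 ÷ 8 = 406 remainder 3
406 ÷ 8 = 50 remainder 6
50 ÷ 8 = 6 remainder 2
6 ÷ 8 = 0 remainder 6
Reading remainders bottom-up:
= 0o62637


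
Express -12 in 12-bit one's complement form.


Original: 000000001100
Invert all bits:
  bit 0: 0 → 1
  bit 1: 0 → 1
  bit 2: 0 → 1
  bit 3: 0 → 1
  bit 4: 0 → 1
  bit 5: 0 → 1
  bit 6: 0 → 1
  bit 7: 0 → 1
  bit 8: 1 → 0
  bit 9: 1 → 0
  bit 10: 0 → 1
  bit 11: 0 → 1
= 111111110011


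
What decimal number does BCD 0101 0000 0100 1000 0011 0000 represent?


Each 4-bit group → digit:
  0101 → 5
  0000 → 0
  0100 → 4
  1000 → 8
  0011 → 3
  0000 → 0
= 504830


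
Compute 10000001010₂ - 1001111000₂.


Align and subtract column by column (LSB to MSB, borrowing when needed):
  10000001010
- 01001111000
  -----------
  col 0: (0 - 0 borrow-in) - 0 → 0 - 0 = 0, borrow out 0
  col 1: (1 - 0 borrow-in) - 0 → 1 - 0 = 1, borrow out 0
  col 2: (0 - 0 borrow-in) - 0 → 0 - 0 = 0, borrow out 0
  col 3: (1 - 0 borrow-in) - 1 → 1 - 1 = 0, borrow out 0
  col 4: (0 - 0 borrow-in) - 1 → borrow from next column: (0+2) - 1 = 1, borrow out 1
  col 5: (0 - 1 borrow-in) - 1 → borrow from next column: (-1+2) - 1 = 0, borrow out 1
  col 6: (0 - 1 borrow-in) - 1 → borrow from next column: (-1+2) - 1 = 0, borrow out 1
  col 7: (0 - 1 borrow-in) - 0 → borrow from next column: (-1+2) - 0 = 1, borrow out 1
  col 8: (0 - 1 borrow-in) - 0 → borrow from next column: (-1+2) - 0 = 1, borrow out 1
  col 9: (0 - 1 borrow-in) - 1 → borrow from next column: (-1+2) - 1 = 0, borrow out 1
  col 10: (1 - 1 borrow-in) - 0 → 0 - 0 = 0, borrow out 0
Reading bits MSB→LSB: 00110010010
Strip leading zeros: 110010010
= 110010010


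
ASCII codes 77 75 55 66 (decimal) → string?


Codes (decimal): 77 75 55 66
Per-code ASCII lookup:
  77  (range 65-90: uppercase, 77 - 65 = 12) → 'M'
  75  (range 65-90: uppercase, 75 - 65 = 10) → 'K'
  55  (range 48-57: digits, 55 - 48 = 7) → '7'
  66  (range 65-90: uppercase, 66 - 65 = 1) → 'B'
= 'MK7B'


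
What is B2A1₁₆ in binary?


Each hex digit → 4 binary bits:
  B = 1011
  2 = 0010
  A = 1010
  1 = 0001
Concatenate: 1011 0010 1010 0001
= 1011001010100001


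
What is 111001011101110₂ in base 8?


Group into 3-bit groups: 111001011101110
  111 = 7
  001 = 1
  011 = 3
  101 = 5
  110 = 6
= 0o71356


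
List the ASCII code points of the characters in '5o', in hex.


String: '5o'  (2 characters)
Per-character ASCII lookup:
  '5': digits start at 48: '5' = 48 + 5 = 53 → 0x35
  'o': lowercase starts at 97: 'o' = 97 + 14 = 111 → 0x6F
= 0x35 0x6F


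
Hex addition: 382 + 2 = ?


Align and add column by column (LSB to MSB, each column mod 16 with carry):
  0382
+ 0002
  ----
  col 0: 2(2) + 2(2) + 0 (carry in) = 4 → 4(4), carry out 0
  col 1: 8(8) + 0(0) + 0 (carry in) = 8 → 8(8), carry out 0
  col 2: 3(3) + 0(0) + 0 (carry in) = 3 → 3(3), carry out 0
  col 3: 0(0) + 0(0) + 0 (carry in) = 0 → 0(0), carry out 0
Reading digits MSB→LSB: 0384
Strip leading zeros: 384
= 0x384


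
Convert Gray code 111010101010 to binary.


Gray code: 111010101010
MSB stays the same: 1
Each subsequent bit = prev_binary XOR current_gray:
  B[1] = 1 XOR 1 = 0
  B[2] = 0 XOR 1 = 1
  B[3] = 1 XOR 0 = 1
  B[4] = 1 XOR 1 = 0
  B[5] = 0 XOR 0 = 0
  B[6] = 0 XOR 1 = 1
  B[7] = 1 XOR 0 = 1
  B[8] = 1 XOR 1 = 0
  B[9] = 0 XOR 0 = 0
  B[10] = 0 XOR 1 = 1
  B[11] = 1 XOR 0 = 1
= 101100110011 (2867 decimal)


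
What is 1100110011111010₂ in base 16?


Group into 4-bit nibbles: 1100110011111010
  1100 = C
  1100 = C
  1111 = F
  1010 = A
= 0xCCFA


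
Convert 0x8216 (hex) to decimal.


Positional values:
Position 0: 6 × 16^0 = 6 × 1 = 6
Position 1: 1 × 16^1 = 1 × 16 = 16
Position 2: 2 × 16^2 = 2 × 256 = 512
Position 3: 8 × 16^3 = 8 × 4096 = 32768
Sum = 6 + 16 + 512 + 32768
= 33302


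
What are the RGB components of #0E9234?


Hex: #0E9234
R = 0E₁₆ = 14
G = 92₁₆ = 146
B = 34₁₆ = 52
= RGB(14, 146, 52)


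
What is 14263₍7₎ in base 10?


Positional values (base 7):
  3 × 7^0 = 3 × 1 = 3
  6 × 7^1 = 6 × 7 = 42
  2 × 7^2 = 2 × 49 = 98
  4 × 7^3 = 4 × 343 = 1372
  1 × 7^4 = 1 × 2401 = 2401
Sum = 3 + 42 + 98 + 1372 + 2401
= 3916


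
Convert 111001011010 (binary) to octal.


Group into 3-bit groups: 111001011010
  111 = 7
  001 = 1
  011 = 3
  010 = 2
= 0o7132


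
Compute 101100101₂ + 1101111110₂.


Align and add column by column (LSB to MSB, carry propagating):
  00101100101
+ 01101111110
  -----------
  col 0: 1 + 0 + 0 (carry in) = 1 → bit 1, carry out 0
  col 1: 0 + 1 + 0 (carry in) = 1 → bit 1, carry out 0
  col 2: 1 + 1 + 0 (carry in) = 2 → bit 0, carry out 1
  col 3: 0 + 1 + 1 (carry in) = 2 → bit 0, carry out 1
  col 4: 0 + 1 + 1 (carry in) = 2 → bit 0, carry out 1
  col 5: 1 + 1 + 1 (carry in) = 3 → bit 1, carry out 1
  col 6: 1 + 1 + 1 (carry in) = 3 → bit 1, carry out 1
  col 7: 0 + 0 + 1 (carry in) = 1 → bit 1, carry out 0
  col 8: 1 + 1 + 0 (carry in) = 2 → bit 0, carry out 1
  col 9: 0 + 1 + 1 (carry in) = 2 → bit 0, carry out 1
  col 10: 0 + 0 + 1 (carry in) = 1 → bit 1, carry out 0
Reading bits MSB→LSB: 10011100011
Strip leading zeros: 10011100011
= 10011100011


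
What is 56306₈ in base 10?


Positional values:
Position 0: 6 × 8^0 = 6
Position 1: 0 × 8^1 = 0
Position 2: 3 × 8^2 = 192
Position 3: 6 × 8^3 = 3072
Position 4: 5 × 8^4 = 20480
Sum = 6 + 0 + 192 + 3072 + 20480
= 23750


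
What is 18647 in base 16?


Divide by 16 repeatedly:
18647 ÷ 16 = 1165 remainder 7 (7)
1165 ÷ 16 = 72 remainder 13 (D)
72 ÷ 16 = 4 remainder 8 (8)
4 ÷ 16 = 0 remainder 4 (4)
Reading remainders bottom-up:
= 0x48D7


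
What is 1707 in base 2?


Divide by 2 repeatedly:
1707 ÷ 2 = 853 remainder 1
853 ÷ 2 = 426 remainder 1
426 ÷ 2 = 213 remainder 0
213 ÷ 2 = 106 remainder 1
106 ÷ 2 = 53 remainder 0
53 ÷ 2 = 26 remainder 1
26 ÷ 2 = 13 remainder 0
13 ÷ 2 = 6 remainder 1
6 ÷ 2 = 3 remainder 0
3 ÷ 2 = 1 remainder 1
1 ÷ 2 = 0 remainder 1
Reading remainders bottom-up:
= 11010101011


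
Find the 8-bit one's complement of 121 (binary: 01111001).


Original: 01111001
Invert all bits:
  bit 0: 0 → 1
  bit 1: 1 → 0
  bit 2: 1 → 0
  bit 3: 1 → 0
  bit 4: 1 → 0
  bit 5: 0 → 1
  bit 6: 0 → 1
  bit 7: 1 → 0
= 10000110


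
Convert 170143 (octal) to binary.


Each octal digit → 3 binary bits:
  1 = 001
  7 = 111
  0 = 000
  1 = 001
  4 = 100
  3 = 011
Concatenate: 001 111 000 001 100 011
= 001111000001100011


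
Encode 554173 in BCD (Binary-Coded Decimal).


Each digit → 4-bit binary:
  5 → 0101
  5 → 0101
  4 → 0100
  1 → 0001
  7 → 0111
  3 → 0011
= 0101 0101 0100 0001 0111 0011


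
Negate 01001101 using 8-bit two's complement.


Original: 01001101
Step 1 - Invert all bits: 10110010
Step 2 - Add 1: 10110010 + 1
= 10110011 (represents -77)


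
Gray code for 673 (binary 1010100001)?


Binary: 1010100001
Gray code: G = B XOR (B >> 1)
B >> 1 = 0101010000
1010100001 XOR 0101010000:
  1 XOR 0 = 1
  0 XOR 1 = 1
  1 XOR 0 = 1
  0 XOR 1 = 1
  1 XOR 0 = 1
  0 XOR 1 = 1
  0 XOR 0 = 0
  0 XOR 0 = 0
  0 XOR 0 = 0
  1 XOR 0 = 1
= 1111110001


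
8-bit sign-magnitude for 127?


Sign bit: 0 (positive)
Magnitude: 127 = 1111111
= 01111111


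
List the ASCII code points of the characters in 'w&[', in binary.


String: 'w&['  (3 characters)
Per-character ASCII lookup:
  'w': lowercase starts at 97: 'w' = 97 + 22 = 119 → 1110111
  '&': special character: '&' = 38 → 100110
  '[': special character: '[' = 91 → 1011011
= 1110111 100110 1011011


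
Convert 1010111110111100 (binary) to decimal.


Positional values:
Bit 2: 1 × 2^2 = 4
Bit 3: 1 × 2^3 = 8
Bit 4: 1 × 2^4 = 16
Bit 5: 1 × 2^5 = 32
Bit 7: 1 × 2^7 = 128
Bit 8: 1 × 2^8 = 256
Bit 9: 1 × 2^9 = 512
Bit 10: 1 × 2^10 = 1024
Bit 11: 1 × 2^11 = 2048
Bit 13: 1 × 2^13 = 8192
Bit 15: 1 × 2^15 = 32768
Sum = 4 + 8 + 16 + 32 + 128 + 256 + 512 + 1024 + 2048 + 8192 + 32768
= 44988


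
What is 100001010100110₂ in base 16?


Group into 4-bit nibbles: 0100001010100110
  0100 = 4
  0010 = 2
  1010 = A
  0110 = 6
= 0x42A6


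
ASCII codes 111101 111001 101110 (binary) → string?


Codes (binary): 111101 111001 101110
Per-code ASCII lookup:
  111101 = 61  (special character) → '='
  111001 = 57  (range 48-57: digits, 57 - 48 = 9) → '9'
  101110 = 46  (special character) → '.'
= '=9.'


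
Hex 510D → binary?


Each hex digit → 4 binary bits:
  5 = 0101
  1 = 0001
  0 = 0000
  D = 1101
Concatenate: 0101 0001 0000 1101
= 0101000100001101


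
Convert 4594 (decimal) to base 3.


Divide by 3 repeatedly:
4594 ÷ 3 = 1531 remainder 1
1531 ÷ 3 = 510 remainder 1
510 ÷ 3 = 170 remainder 0
170 ÷ 3 = 56 remainder 2
56 ÷ 3 = 18 remainder 2
18 ÷ 3 = 6 remainder 0
6 ÷ 3 = 2 remainder 0
2 ÷ 3 = 0 remainder 2
Reading remainders bottom-up:
= 20022011


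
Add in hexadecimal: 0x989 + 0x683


Align and add column by column (LSB to MSB, each column mod 16 with carry):
  0989
+ 0683
  ----
  col 0: 9(9) + 3(3) + 0 (carry in) = 12 → C(12), carry out 0
  col 1: 8(8) + 8(8) + 0 (carry in) = 16 → 0(0), carry out 1
  col 2: 9(9) + 6(6) + 1 (carry in) = 16 → 0(0), carry out 1
  col 3: 0(0) + 0(0) + 1 (carry in) = 1 → 1(1), carry out 0
Reading digits MSB→LSB: 100C
Strip leading zeros: 100C
= 0x100C


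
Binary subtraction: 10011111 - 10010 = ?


Align and subtract column by column (LSB to MSB, borrowing when needed):
  10011111
- 00010010
  --------
  col 0: (1 - 0 borrow-in) - 0 → 1 - 0 = 1, borrow out 0
  col 1: (1 - 0 borrow-in) - 1 → 1 - 1 = 0, borrow out 0
  col 2: (1 - 0 borrow-in) - 0 → 1 - 0 = 1, borrow out 0
  col 3: (1 - 0 borrow-in) - 0 → 1 - 0 = 1, borrow out 0
  col 4: (1 - 0 borrow-in) - 1 → 1 - 1 = 0, borrow out 0
  col 5: (0 - 0 borrow-in) - 0 → 0 - 0 = 0, borrow out 0
  col 6: (0 - 0 borrow-in) - 0 → 0 - 0 = 0, borrow out 0
  col 7: (1 - 0 borrow-in) - 0 → 1 - 0 = 1, borrow out 0
Reading bits MSB→LSB: 10001101
Strip leading zeros: 10001101
= 10001101


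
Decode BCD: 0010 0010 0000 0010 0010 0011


Each 4-bit group → digit:
  0010 → 2
  0010 → 2
  0000 → 0
  0010 → 2
  0010 → 2
  0011 → 3
= 220223


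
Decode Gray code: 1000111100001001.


Gray code: 1000111100001001
MSB stays the same: 1
Each subsequent bit = prev_binary XOR current_gray:
  B[1] = 1 XOR 0 = 1
  B[2] = 1 XOR 0 = 1
  B[3] = 1 XOR 0 = 1
  B[4] = 1 XOR 1 = 0
  B[5] = 0 XOR 1 = 1
  B[6] = 1 XOR 1 = 0
  B[7] = 0 XOR 1 = 1
  B[8] = 1 XOR 0 = 1
  B[9] = 1 XOR 0 = 1
  B[10] = 1 XOR 0 = 1
  B[11] = 1 XOR 0 = 1
  B[12] = 1 XOR 1 = 0
  B[13] = 0 XOR 0 = 0
  B[14] = 0 XOR 0 = 0
  B[15] = 0 XOR 1 = 1
= 1111010111110001 (62961 decimal)


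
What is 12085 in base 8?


Divide by 8 repeatedly:
12085 ÷ 8 = 1510 remainder 5
1510 ÷ 8 = 188 remainder 6
188 ÷ 8 = 23 remainder 4
23 ÷ 8 = 2 remainder 7
2 ÷ 8 = 0 remainder 2
Reading remainders bottom-up:
= 0o27465


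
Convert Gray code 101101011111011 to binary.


Gray code: 101101011111011
MSB stays the same: 1
Each subsequent bit = prev_binary XOR current_gray:
  B[1] = 1 XOR 0 = 1
  B[2] = 1 XOR 1 = 0
  B[3] = 0 XOR 1 = 1
  B[4] = 1 XOR 0 = 1
  B[5] = 1 XOR 1 = 0
  B[6] = 0 XOR 0 = 0
  B[7] = 0 XOR 1 = 1
  B[8] = 1 XOR 1 = 0
  B[9] = 0 XOR 1 = 1
  B[10] = 1 XOR 1 = 0
  B[11] = 0 XOR 1 = 1
  B[12] = 1 XOR 0 = 1
  B[13] = 1 XOR 1 = 0
  B[14] = 0 XOR 1 = 1
= 110110010101101 (27821 decimal)


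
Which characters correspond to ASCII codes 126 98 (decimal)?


Codes (decimal): 126 98
Per-code ASCII lookup:
  126  (special character) → '~'
  98  (range 97-122: lowercase, 98 - 97 = 1) → 'b'
= '~b'


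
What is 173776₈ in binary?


Each octal digit → 3 binary bits:
  1 = 001
  7 = 111
  3 = 011
  7 = 111
  7 = 111
  6 = 110
Concatenate: 001 111 011 111 111 110
= 001111011111111110


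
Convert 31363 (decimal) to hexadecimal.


Divide by 16 repeatedly:
31363 ÷ 16 = 1960 remainder 3 (3)
1960 ÷ 16 = 122 remainder 8 (8)
122 ÷ 16 = 7 remainder 10 (A)
7 ÷ 16 = 0 remainder 7 (7)
Reading remainders bottom-up:
= 0x7A83


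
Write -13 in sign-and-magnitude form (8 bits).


Sign bit: 1 (negative)
Magnitude: 13 = 0001101
= 10001101


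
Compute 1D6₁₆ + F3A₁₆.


Align and add column by column (LSB to MSB, each column mod 16 with carry):
  01D6
+ 0F3A
  ----
  col 0: 6(6) + A(10) + 0 (carry in) = 16 → 0(0), carry out 1
  col 1: D(13) + 3(3) + 1 (carry in) = 17 → 1(1), carry out 1
  col 2: 1(1) + F(15) + 1 (carry in) = 17 → 1(1), carry out 1
  col 3: 0(0) + 0(0) + 1 (carry in) = 1 → 1(1), carry out 0
Reading digits MSB→LSB: 1110
Strip leading zeros: 1110
= 0x1110


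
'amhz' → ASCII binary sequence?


String: 'amhz'  (4 characters)
Per-character ASCII lookup:
  'a': lowercase starts at 97: 'a' = 97 + 0 = 97 → 1100001
  'm': lowercase starts at 97: 'm' = 97 + 12 = 109 → 1101101
  'h': lowercase starts at 97: 'h' = 97 + 7 = 104 → 1101000
  'z': lowercase starts at 97: 'z' = 97 + 25 = 122 → 1111010
= 1100001 1101101 1101000 1111010


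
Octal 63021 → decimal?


Positional values:
Position 0: 1 × 8^0 = 1
Position 1: 2 × 8^1 = 16
Position 2: 0 × 8^2 = 0
Position 3: 3 × 8^3 = 1536
Position 4: 6 × 8^4 = 24576
Sum = 1 + 16 + 0 + 1536 + 24576
= 26129


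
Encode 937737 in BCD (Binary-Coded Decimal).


Each digit → 4-bit binary:
  9 → 1001
  3 → 0011
  7 → 0111
  7 → 0111
  3 → 0011
  7 → 0111
= 1001 0011 0111 0111 0011 0111


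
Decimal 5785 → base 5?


Divide by 5 repeatedly:
5785 ÷ 5 = 1157 remainder 0
1157 ÷ 5 = 231 remainder 2
231 ÷ 5 = 46 remainder 1
46 ÷ 5 = 9 remainder 1
9 ÷ 5 = 1 remainder 4
1 ÷ 5 = 0 remainder 1
Reading remainders bottom-up:
= 141120


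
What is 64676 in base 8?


Divide by 8 repeatedly:
64676 ÷ 8 = 8084 remainder 4
8084 ÷ 8 = 1010 remainder 4
1010 ÷ 8 = 126 remainder 2
126 ÷ 8 = 15 remainder 6
15 ÷ 8 = 1 remainder 7
1 ÷ 8 = 0 remainder 1
Reading remainders bottom-up:
= 0o176244


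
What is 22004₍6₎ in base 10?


Positional values (base 6):
  4 × 6^0 = 4 × 1 = 4
  0 × 6^1 = 0 × 6 = 0
  0 × 6^2 = 0 × 36 = 0
  2 × 6^3 = 2 × 216 = 432
  2 × 6^4 = 2 × 1296 = 2592
Sum = 4 + 0 + 0 + 432 + 2592
= 3028


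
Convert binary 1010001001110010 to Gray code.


Binary: 1010001001110010
Gray code: G = B XOR (B >> 1)
B >> 1 = 0101000100111001
1010001001110010 XOR 0101000100111001:
  1 XOR 0 = 1
  0 XOR 1 = 1
  1 XOR 0 = 1
  0 XOR 1 = 1
  0 XOR 0 = 0
  0 XOR 0 = 0
  1 XOR 0 = 1
  0 XOR 1 = 1
  0 XOR 0 = 0
  1 XOR 0 = 1
  1 XOR 1 = 0
  1 XOR 1 = 0
  0 XOR 1 = 1
  0 XOR 0 = 0
  1 XOR 0 = 1
  0 XOR 1 = 1
= 1111001101001011


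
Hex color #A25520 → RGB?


Hex: #A25520
R = A2₁₆ = 162
G = 55₁₆ = 85
B = 20₁₆ = 32
= RGB(162, 85, 32)


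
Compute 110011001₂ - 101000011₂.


Align and subtract column by column (LSB to MSB, borrowing when needed):
  110011001
- 101000011
  ---------
  col 0: (1 - 0 borrow-in) - 1 → 1 - 1 = 0, borrow out 0
  col 1: (0 - 0 borrow-in) - 1 → borrow from next column: (0+2) - 1 = 1, borrow out 1
  col 2: (0 - 1 borrow-in) - 0 → borrow from next column: (-1+2) - 0 = 1, borrow out 1
  col 3: (1 - 1 borrow-in) - 0 → 0 - 0 = 0, borrow out 0
  col 4: (1 - 0 borrow-in) - 0 → 1 - 0 = 1, borrow out 0
  col 5: (0 - 0 borrow-in) - 0 → 0 - 0 = 0, borrow out 0
  col 6: (0 - 0 borrow-in) - 1 → borrow from next column: (0+2) - 1 = 1, borrow out 1
  col 7: (1 - 1 borrow-in) - 0 → 0 - 0 = 0, borrow out 0
  col 8: (1 - 0 borrow-in) - 1 → 1 - 1 = 0, borrow out 0
Reading bits MSB→LSB: 001010110
Strip leading zeros: 1010110
= 1010110


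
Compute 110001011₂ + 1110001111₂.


Align and add column by column (LSB to MSB, carry propagating):
  00110001011
+ 01110001111
  -----------
  col 0: 1 + 1 + 0 (carry in) = 2 → bit 0, carry out 1
  col 1: 1 + 1 + 1 (carry in) = 3 → bit 1, carry out 1
  col 2: 0 + 1 + 1 (carry in) = 2 → bit 0, carry out 1
  col 3: 1 + 1 + 1 (carry in) = 3 → bit 1, carry out 1
  col 4: 0 + 0 + 1 (carry in) = 1 → bit 1, carry out 0
  col 5: 0 + 0 + 0 (carry in) = 0 → bit 0, carry out 0
  col 6: 0 + 0 + 0 (carry in) = 0 → bit 0, carry out 0
  col 7: 1 + 1 + 0 (carry in) = 2 → bit 0, carry out 1
  col 8: 1 + 1 + 1 (carry in) = 3 → bit 1, carry out 1
  col 9: 0 + 1 + 1 (carry in) = 2 → bit 0, carry out 1
  col 10: 0 + 0 + 1 (carry in) = 1 → bit 1, carry out 0
Reading bits MSB→LSB: 10100011010
Strip leading zeros: 10100011010
= 10100011010


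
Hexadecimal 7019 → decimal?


Positional values:
Position 0: 9 × 16^0 = 9 × 1 = 9
Position 1: 1 × 16^1 = 1 × 16 = 16
Position 2: 0 × 16^2 = 0 × 256 = 0
Position 3: 7 × 16^3 = 7 × 4096 = 28672
Sum = 9 + 16 + 0 + 28672
= 28697


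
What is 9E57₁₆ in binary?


Each hex digit → 4 binary bits:
  9 = 1001
  E = 1110
  5 = 0101
  7 = 0111
Concatenate: 1001 1110 0101 0111
= 1001111001010111


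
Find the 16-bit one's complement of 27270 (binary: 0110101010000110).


Original: 0110101010000110
Invert all bits:
  bit 0: 0 → 1
  bit 1: 1 → 0
  bit 2: 1 → 0
  bit 3: 0 → 1
  bit 4: 1 → 0
  bit 5: 0 → 1
  bit 6: 1 → 0
  bit 7: 0 → 1
  bit 8: 1 → 0
  bit 9: 0 → 1
  bit 10: 0 → 1
  bit 11: 0 → 1
  bit 12: 0 → 1
  bit 13: 1 → 0
  bit 14: 1 → 0
  bit 15: 0 → 1
= 1001010101111001


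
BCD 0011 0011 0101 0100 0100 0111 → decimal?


Each 4-bit group → digit:
  0011 → 3
  0011 → 3
  0101 → 5
  0100 → 4
  0100 → 4
  0111 → 7
= 335447


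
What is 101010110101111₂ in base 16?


Group into 4-bit nibbles: 0101010110101111
  0101 = 5
  0101 = 5
  1010 = A
  1111 = F
= 0x55AF


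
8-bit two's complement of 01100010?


Original: 01100010
Step 1 - Invert all bits: 10011101
Step 2 - Add 1: 10011101 + 1
= 10011110 (represents -98)


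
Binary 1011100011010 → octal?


Group into 3-bit groups: 001011100011010
  001 = 1
  011 = 3
  100 = 4
  011 = 3
  010 = 2
= 0o13432


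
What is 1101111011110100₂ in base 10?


Positional values:
Bit 2: 1 × 2^2 = 4
Bit 4: 1 × 2^4 = 16
Bit 5: 1 × 2^5 = 32
Bit 6: 1 × 2^6 = 64
Bit 7: 1 × 2^7 = 128
Bit 9: 1 × 2^9 = 512
Bit 10: 1 × 2^10 = 1024
Bit 11: 1 × 2^11 = 2048
Bit 12: 1 × 2^12 = 4096
Bit 14: 1 × 2^14 = 16384
Bit 15: 1 × 2^15 = 32768
Sum = 4 + 16 + 32 + 64 + 128 + 512 + 1024 + 2048 + 4096 + 16384 + 32768
= 57076


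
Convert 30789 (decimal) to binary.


Divide by 2 repeatedly:
30789 ÷ 2 = 15394 remainder 1
15394 ÷ 2 = 7697 remainder 0
7697 ÷ 2 = 3848 remainder 1
3848 ÷ 2 = 1924 remainder 0
1924 ÷ 2 = 962 remainder 0
962 ÷ 2 = 481 remainder 0
481 ÷ 2 = 240 remainder 1
240 ÷ 2 = 120 remainder 0
120 ÷ 2 = 60 remainder 0
60 ÷ 2 = 30 remainder 0
30 ÷ 2 = 15 remainder 0
15 ÷ 2 = 7 remainder 1
7 ÷ 2 = 3 remainder 1
3 ÷ 2 = 1 remainder 1
1 ÷ 2 = 0 remainder 1
Reading remainders bottom-up:
= 111100001000101


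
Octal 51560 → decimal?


Positional values:
Position 0: 0 × 8^0 = 0
Position 1: 6 × 8^1 = 48
Position 2: 5 × 8^2 = 320
Position 3: 1 × 8^3 = 512
Position 4: 5 × 8^4 = 20480
Sum = 0 + 48 + 320 + 512 + 20480
= 21360


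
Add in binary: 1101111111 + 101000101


Align and add column by column (LSB to MSB, carry propagating):
  01101111111
+ 00101000101
  -----------
  col 0: 1 + 1 + 0 (carry in) = 2 → bit 0, carry out 1
  col 1: 1 + 0 + 1 (carry in) = 2 → bit 0, carry out 1
  col 2: 1 + 1 + 1 (carry in) = 3 → bit 1, carry out 1
  col 3: 1 + 0 + 1 (carry in) = 2 → bit 0, carry out 1
  col 4: 1 + 0 + 1 (carry in) = 2 → bit 0, carry out 1
  col 5: 1 + 0 + 1 (carry in) = 2 → bit 0, carry out 1
  col 6: 1 + 1 + 1 (carry in) = 3 → bit 1, carry out 1
  col 7: 0 + 0 + 1 (carry in) = 1 → bit 1, carry out 0
  col 8: 1 + 1 + 0 (carry in) = 2 → bit 0, carry out 1
  col 9: 1 + 0 + 1 (carry in) = 2 → bit 0, carry out 1
  col 10: 0 + 0 + 1 (carry in) = 1 → bit 1, carry out 0
Reading bits MSB→LSB: 10011000100
Strip leading zeros: 10011000100
= 10011000100


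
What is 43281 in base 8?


Divide by 8 repeatedly:
43281 ÷ 8 = 5410 remainder 1
5410 ÷ 8 = 676 remainder 2
676 ÷ 8 = 84 remainder 4
84 ÷ 8 = 10 remainder 4
10 ÷ 8 = 1 remainder 2
1 ÷ 8 = 0 remainder 1
Reading remainders bottom-up:
= 0o124421


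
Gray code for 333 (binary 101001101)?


Binary: 101001101
Gray code: G = B XOR (B >> 1)
B >> 1 = 010100110
101001101 XOR 010100110:
  1 XOR 0 = 1
  0 XOR 1 = 1
  1 XOR 0 = 1
  0 XOR 1 = 1
  0 XOR 0 = 0
  1 XOR 0 = 1
  1 XOR 1 = 0
  0 XOR 1 = 1
  1 XOR 0 = 1
= 111101011


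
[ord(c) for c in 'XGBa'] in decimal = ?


String: 'XGBa'  (4 characters)
Per-character ASCII lookup:
  'X': uppercase starts at 65: 'X' = 65 + 23 = 88
  'G': uppercase starts at 65: 'G' = 65 + 6 = 71
  'B': uppercase starts at 65: 'B' = 65 + 1 = 66
  'a': lowercase starts at 97: 'a' = 97 + 0 = 97
= 88 71 66 97


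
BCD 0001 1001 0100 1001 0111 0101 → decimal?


Each 4-bit group → digit:
  0001 → 1
  1001 → 9
  0100 → 4
  1001 → 9
  0111 → 7
  0101 → 5
= 194975


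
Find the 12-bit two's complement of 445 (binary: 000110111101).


Original: 000110111101
Step 1 - Invert all bits: 111001000010
Step 2 - Add 1: 111001000010 + 1
= 111001000011 (represents -445)


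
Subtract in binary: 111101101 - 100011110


Align and subtract column by column (LSB to MSB, borrowing when needed):
  111101101
- 100011110
  ---------
  col 0: (1 - 0 borrow-in) - 0 → 1 - 0 = 1, borrow out 0
  col 1: (0 - 0 borrow-in) - 1 → borrow from next column: (0+2) - 1 = 1, borrow out 1
  col 2: (1 - 1 borrow-in) - 1 → borrow from next column: (0+2) - 1 = 1, borrow out 1
  col 3: (1 - 1 borrow-in) - 1 → borrow from next column: (0+2) - 1 = 1, borrow out 1
  col 4: (0 - 1 borrow-in) - 1 → borrow from next column: (-1+2) - 1 = 0, borrow out 1
  col 5: (1 - 1 borrow-in) - 0 → 0 - 0 = 0, borrow out 0
  col 6: (1 - 0 borrow-in) - 0 → 1 - 0 = 1, borrow out 0
  col 7: (1 - 0 borrow-in) - 0 → 1 - 0 = 1, borrow out 0
  col 8: (1 - 0 borrow-in) - 1 → 1 - 1 = 0, borrow out 0
Reading bits MSB→LSB: 011001111
Strip leading zeros: 11001111
= 11001111


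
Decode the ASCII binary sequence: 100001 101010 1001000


Codes (binary): 100001 101010 1001000
Per-code ASCII lookup:
  100001 = 33  (special character) → '!'
  101010 = 42  (special character) → '*'
  1001000 = 72  (range 65-90: uppercase, 72 - 65 = 7) → 'H'
= '!*H'


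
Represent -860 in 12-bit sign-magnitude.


Sign bit: 1 (negative)
Magnitude: 860 = 01101011100
= 101101011100


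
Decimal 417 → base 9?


Divide by 9 repeatedly:
417 ÷ 9 = 46 remainder 3
46 ÷ 9 = 5 remainder 1
5 ÷ 9 = 0 remainder 5
Reading remainders bottom-up:
= 513


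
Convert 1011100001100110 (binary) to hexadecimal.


Group into 4-bit nibbles: 1011100001100110
  1011 = B
  1000 = 8
  0110 = 6
  0110 = 6
= 0xB866


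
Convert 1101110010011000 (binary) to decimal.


Positional values:
Bit 3: 1 × 2^3 = 8
Bit 4: 1 × 2^4 = 16
Bit 7: 1 × 2^7 = 128
Bit 10: 1 × 2^10 = 1024
Bit 11: 1 × 2^11 = 2048
Bit 12: 1 × 2^12 = 4096
Bit 14: 1 × 2^14 = 16384
Bit 15: 1 × 2^15 = 32768
Sum = 8 + 16 + 128 + 1024 + 2048 + 4096 + 16384 + 32768
= 56472


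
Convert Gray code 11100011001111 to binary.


Gray code: 11100011001111
MSB stays the same: 1
Each subsequent bit = prev_binary XOR current_gray:
  B[1] = 1 XOR 1 = 0
  B[2] = 0 XOR 1 = 1
  B[3] = 1 XOR 0 = 1
  B[4] = 1 XOR 0 = 1
  B[5] = 1 XOR 0 = 1
  B[6] = 1 XOR 1 = 0
  B[7] = 0 XOR 1 = 1
  B[8] = 1 XOR 0 = 1
  B[9] = 1 XOR 0 = 1
  B[10] = 1 XOR 1 = 0
  B[11] = 0 XOR 1 = 1
  B[12] = 1 XOR 1 = 0
  B[13] = 0 XOR 1 = 1
= 10111101110101 (12149 decimal)


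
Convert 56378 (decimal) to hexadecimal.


Divide by 16 repeatedly:
56378 ÷ 16 = 3523 remainder 10 (A)
3523 ÷ 16 = 220 remainder 3 (3)
220 ÷ 16 = 13 remainder 12 (C)
13 ÷ 16 = 0 remainder 13 (D)
Reading remainders bottom-up:
= 0xDC3A


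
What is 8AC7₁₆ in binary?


Each hex digit → 4 binary bits:
  8 = 1000
  A = 1010
  C = 1100
  7 = 0111
Concatenate: 1000 1010 1100 0111
= 1000101011000111


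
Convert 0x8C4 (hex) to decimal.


Positional values:
Position 0: 4 × 16^0 = 4 × 1 = 4
Position 1: C × 16^1 = 12 × 16 = 192
Position 2: 8 × 16^2 = 8 × 256 = 2048
Sum = 4 + 192 + 2048
= 2244


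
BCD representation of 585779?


Each digit → 4-bit binary:
  5 → 0101
  8 → 1000
  5 → 0101
  7 → 0111
  7 → 0111
  9 → 1001
= 0101 1000 0101 0111 0111 1001


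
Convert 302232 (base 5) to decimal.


Positional values (base 5):
  2 × 5^0 = 2 × 1 = 2
  3 × 5^1 = 3 × 5 = 15
  2 × 5^2 = 2 × 25 = 50
  2 × 5^3 = 2 × 125 = 250
  0 × 5^4 = 0 × 625 = 0
  3 × 5^5 = 3 × 3125 = 9375
Sum = 2 + 15 + 50 + 250 + 0 + 9375
= 9692


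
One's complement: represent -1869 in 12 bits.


Original: 011101001101
Invert all bits:
  bit 0: 0 → 1
  bit 1: 1 → 0
  bit 2: 1 → 0
  bit 3: 1 → 0
  bit 4: 0 → 1
  bit 5: 1 → 0
  bit 6: 0 → 1
  bit 7: 0 → 1
  bit 8: 1 → 0
  bit 9: 1 → 0
  bit 10: 0 → 1
  bit 11: 1 → 0
= 100010110010


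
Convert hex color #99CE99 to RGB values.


Hex: #99CE99
R = 99₁₆ = 153
G = CE₁₆ = 206
B = 99₁₆ = 153
= RGB(153, 206, 153)


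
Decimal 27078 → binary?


Divide by 2 repeatedly:
27078 ÷ 2 = 13539 remainder 0
13539 ÷ 2 = 6769 remainder 1
6769 ÷ 2 = 3384 remainder 1
3384 ÷ 2 = 1692 remainder 0
1692 ÷ 2 = 846 remainder 0
846 ÷ 2 = 423 remainder 0
423 ÷ 2 = 211 remainder 1
211 ÷ 2 = 105 remainder 1
105 ÷ 2 = 52 remainder 1
52 ÷ 2 = 26 remainder 0
26 ÷ 2 = 13 remainder 0
13 ÷ 2 = 6 remainder 1
6 ÷ 2 = 3 remainder 0
3 ÷ 2 = 1 remainder 1
1 ÷ 2 = 0 remainder 1
Reading remainders bottom-up:
= 110100111000110


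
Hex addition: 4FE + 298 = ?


Align and add column by column (LSB to MSB, each column mod 16 with carry):
  04FE
+ 0298
  ----
  col 0: E(14) + 8(8) + 0 (carry in) = 22 → 6(6), carry out 1
  col 1: F(15) + 9(9) + 1 (carry in) = 25 → 9(9), carry out 1
  col 2: 4(4) + 2(2) + 1 (carry in) = 7 → 7(7), carry out 0
  col 3: 0(0) + 0(0) + 0 (carry in) = 0 → 0(0), carry out 0
Reading digits MSB→LSB: 0796
Strip leading zeros: 796
= 0x796


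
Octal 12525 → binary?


Each octal digit → 3 binary bits:
  1 = 001
  2 = 010
  5 = 101
  2 = 010
  5 = 101
Concatenate: 001 010 101 010 101
= 001010101010101


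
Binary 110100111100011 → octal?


Group into 3-bit groups: 110100111100011
  110 = 6
  100 = 4
  111 = 7
  100 = 4
  011 = 3
= 0o64743


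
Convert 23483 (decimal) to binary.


Divide by 2 repeatedly:
23483 ÷ 2 = 11741 remainder 1
11741 ÷ 2 = 5870 remainder 1
5870 ÷ 2 = 2935 remainder 0
2935 ÷ 2 = 1467 remainder 1
1467 ÷ 2 = 733 remainder 1
733 ÷ 2 = 366 remainder 1
366 ÷ 2 = 183 remainder 0
183 ÷ 2 = 91 remainder 1
91 ÷ 2 = 45 remainder 1
45 ÷ 2 = 22 remainder 1
22 ÷ 2 = 11 remainder 0
11 ÷ 2 = 5 remainder 1
5 ÷ 2 = 2 remainder 1
2 ÷ 2 = 1 remainder 0
1 ÷ 2 = 0 remainder 1
Reading remainders bottom-up:
= 101101110111011


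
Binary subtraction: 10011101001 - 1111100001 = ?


Align and subtract column by column (LSB to MSB, borrowing when needed):
  10011101001
- 01111100001
  -----------
  col 0: (1 - 0 borrow-in) - 1 → 1 - 1 = 0, borrow out 0
  col 1: (0 - 0 borrow-in) - 0 → 0 - 0 = 0, borrow out 0
  col 2: (0 - 0 borrow-in) - 0 → 0 - 0 = 0, borrow out 0
  col 3: (1 - 0 borrow-in) - 0 → 1 - 0 = 1, borrow out 0
  col 4: (0 - 0 borrow-in) - 0 → 0 - 0 = 0, borrow out 0
  col 5: (1 - 0 borrow-in) - 1 → 1 - 1 = 0, borrow out 0
  col 6: (1 - 0 borrow-in) - 1 → 1 - 1 = 0, borrow out 0
  col 7: (1 - 0 borrow-in) - 1 → 1 - 1 = 0, borrow out 0
  col 8: (0 - 0 borrow-in) - 1 → borrow from next column: (0+2) - 1 = 1, borrow out 1
  col 9: (0 - 1 borrow-in) - 1 → borrow from next column: (-1+2) - 1 = 0, borrow out 1
  col 10: (1 - 1 borrow-in) - 0 → 0 - 0 = 0, borrow out 0
Reading bits MSB→LSB: 00100001000
Strip leading zeros: 100001000
= 100001000


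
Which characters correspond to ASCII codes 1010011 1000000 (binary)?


Codes (binary): 1010011 1000000
Per-code ASCII lookup:
  1010011 = 83  (range 65-90: uppercase, 83 - 65 = 18) → 'S'
  1000000 = 64  (special character) → '@'
= 'S@'


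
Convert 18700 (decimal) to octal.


Divide by 8 repeatedly:
18700 ÷ 8 = 2337 remainder 4
2337 ÷ 8 = 292 remainder 1
292 ÷ 8 = 36 remainder 4
36 ÷ 8 = 4 remainder 4
4 ÷ 8 = 0 remainder 4
Reading remainders bottom-up:
= 0o44414


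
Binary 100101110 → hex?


Group into 4-bit nibbles: 000100101110
  0001 = 1
  0010 = 2
  1110 = E
= 0x12E


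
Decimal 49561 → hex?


Divide by 16 repeatedly:
49561 ÷ 16 = 3097 remainder 9 (9)
3097 ÷ 16 = 193 remainder 9 (9)
193 ÷ 16 = 12 remainder 1 (1)
12 ÷ 16 = 0 remainder 12 (C)
Reading remainders bottom-up:
= 0xC199


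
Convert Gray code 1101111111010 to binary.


Gray code: 1101111111010
MSB stays the same: 1
Each subsequent bit = prev_binary XOR current_gray:
  B[1] = 1 XOR 1 = 0
  B[2] = 0 XOR 0 = 0
  B[3] = 0 XOR 1 = 1
  B[4] = 1 XOR 1 = 0
  B[5] = 0 XOR 1 = 1
  B[6] = 1 XOR 1 = 0
  B[7] = 0 XOR 1 = 1
  B[8] = 1 XOR 1 = 0
  B[9] = 0 XOR 1 = 1
  B[10] = 1 XOR 0 = 1
  B[11] = 1 XOR 1 = 0
  B[12] = 0 XOR 0 = 0
= 1001010101100 (4780 decimal)


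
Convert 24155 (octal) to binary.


Each octal digit → 3 binary bits:
  2 = 010
  4 = 100
  1 = 001
  5 = 101
  5 = 101
Concatenate: 010 100 001 101 101
= 010100001101101


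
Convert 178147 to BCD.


Each digit → 4-bit binary:
  1 → 0001
  7 → 0111
  8 → 1000
  1 → 0001
  4 → 0100
  7 → 0111
= 0001 0111 1000 0001 0100 0111


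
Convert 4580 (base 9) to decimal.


Positional values (base 9):
  0 × 9^0 = 0 × 1 = 0
  8 × 9^1 = 8 × 9 = 72
  5 × 9^2 = 5 × 81 = 405
  4 × 9^3 = 4 × 729 = 2916
Sum = 0 + 72 + 405 + 2916
= 3393


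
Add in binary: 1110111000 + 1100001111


Align and add column by column (LSB to MSB, carry propagating):
  01110111000
+ 01100001111
  -----------
  col 0: 0 + 1 + 0 (carry in) = 1 → bit 1, carry out 0
  col 1: 0 + 1 + 0 (carry in) = 1 → bit 1, carry out 0
  col 2: 0 + 1 + 0 (carry in) = 1 → bit 1, carry out 0
  col 3: 1 + 1 + 0 (carry in) = 2 → bit 0, carry out 1
  col 4: 1 + 0 + 1 (carry in) = 2 → bit 0, carry out 1
  col 5: 1 + 0 + 1 (carry in) = 2 → bit 0, carry out 1
  col 6: 0 + 0 + 1 (carry in) = 1 → bit 1, carry out 0
  col 7: 1 + 0 + 0 (carry in) = 1 → bit 1, carry out 0
  col 8: 1 + 1 + 0 (carry in) = 2 → bit 0, carry out 1
  col 9: 1 + 1 + 1 (carry in) = 3 → bit 1, carry out 1
  col 10: 0 + 0 + 1 (carry in) = 1 → bit 1, carry out 0
Reading bits MSB→LSB: 11011000111
Strip leading zeros: 11011000111
= 11011000111


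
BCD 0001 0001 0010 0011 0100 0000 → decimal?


Each 4-bit group → digit:
  0001 → 1
  0001 → 1
  0010 → 2
  0011 → 3
  0100 → 4
  0000 → 0
= 112340


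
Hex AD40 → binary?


Each hex digit → 4 binary bits:
  A = 1010
  D = 1101
  4 = 0100
  0 = 0000
Concatenate: 1010 1101 0100 0000
= 1010110101000000


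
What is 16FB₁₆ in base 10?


Positional values:
Position 0: B × 16^0 = 11 × 1 = 11
Position 1: F × 16^1 = 15 × 16 = 240
Position 2: 6 × 16^2 = 6 × 256 = 1536
Position 3: 1 × 16^3 = 1 × 4096 = 4096
Sum = 11 + 240 + 1536 + 4096
= 5883


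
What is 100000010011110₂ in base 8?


Group into 3-bit groups: 100000010011110
  100 = 4
  000 = 0
  010 = 2
  011 = 3
  110 = 6
= 0o40236


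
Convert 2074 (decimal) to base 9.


Divide by 9 repeatedly:
2074 ÷ 9 = 230 remainder 4
230 ÷ 9 = 25 remainder 5
25 ÷ 9 = 2 remainder 7
2 ÷ 9 = 0 remainder 2
Reading remainders bottom-up:
= 2754


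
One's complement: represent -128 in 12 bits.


Original: 000010000000
Invert all bits:
  bit 0: 0 → 1
  bit 1: 0 → 1
  bit 2: 0 → 1
  bit 3: 0 → 1
  bit 4: 1 → 0
  bit 5: 0 → 1
  bit 6: 0 → 1
  bit 7: 0 → 1
  bit 8: 0 → 1
  bit 9: 0 → 1
  bit 10: 0 → 1
  bit 11: 0 → 1
= 111101111111


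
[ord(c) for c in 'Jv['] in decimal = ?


String: 'Jv['  (3 characters)
Per-character ASCII lookup:
  'J': uppercase starts at 65: 'J' = 65 + 9 = 74
  'v': lowercase starts at 97: 'v' = 97 + 21 = 118
  '[': special character: '[' = 91
= 74 118 91


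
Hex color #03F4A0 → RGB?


Hex: #03F4A0
R = 03₁₆ = 3
G = F4₁₆ = 244
B = A0₁₆ = 160
= RGB(3, 244, 160)


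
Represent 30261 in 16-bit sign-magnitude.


Sign bit: 0 (positive)
Magnitude: 30261 = 111011000110101
= 0111011000110101


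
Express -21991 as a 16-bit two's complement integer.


Original: 0101010111100111
Step 1 - Invert all bits: 1010101000011000
Step 2 - Add 1: 1010101000011000 + 1
= 1010101000011001 (represents -21991)


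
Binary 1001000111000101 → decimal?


Positional values:
Bit 0: 1 × 2^0 = 1
Bit 2: 1 × 2^2 = 4
Bit 6: 1 × 2^6 = 64
Bit 7: 1 × 2^7 = 128
Bit 8: 1 × 2^8 = 256
Bit 12: 1 × 2^12 = 4096
Bit 15: 1 × 2^15 = 32768
Sum = 1 + 4 + 64 + 128 + 256 + 4096 + 32768
= 37317


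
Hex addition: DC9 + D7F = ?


Align and add column by column (LSB to MSB, each column mod 16 with carry):
  0DC9
+ 0D7F
  ----
  col 0: 9(9) + F(15) + 0 (carry in) = 24 → 8(8), carry out 1
  col 1: C(12) + 7(7) + 1 (carry in) = 20 → 4(4), carry out 1
  col 2: D(13) + D(13) + 1 (carry in) = 27 → B(11), carry out 1
  col 3: 0(0) + 0(0) + 1 (carry in) = 1 → 1(1), carry out 0
Reading digits MSB→LSB: 1B48
Strip leading zeros: 1B48
= 0x1B48


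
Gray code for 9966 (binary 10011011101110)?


Binary: 10011011101110
Gray code: G = B XOR (B >> 1)
B >> 1 = 01001101110111
10011011101110 XOR 01001101110111:
  1 XOR 0 = 1
  0 XOR 1 = 1
  0 XOR 0 = 0
  1 XOR 0 = 1
  1 XOR 1 = 0
  0 XOR 1 = 1
  1 XOR 0 = 1
  1 XOR 1 = 0
  1 XOR 1 = 0
  0 XOR 1 = 1
  1 XOR 0 = 1
  1 XOR 1 = 0
  1 XOR 1 = 0
  0 XOR 1 = 1
= 11010110011001


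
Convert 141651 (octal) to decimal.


Positional values:
Position 0: 1 × 8^0 = 1
Position 1: 5 × 8^1 = 40
Position 2: 6 × 8^2 = 384
Position 3: 1 × 8^3 = 512
Position 4: 4 × 8^4 = 16384
Position 5: 1 × 8^5 = 32768
Sum = 1 + 40 + 384 + 512 + 16384 + 32768
= 50089


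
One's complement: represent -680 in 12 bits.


Original: 001010101000
Invert all bits:
  bit 0: 0 → 1
  bit 1: 0 → 1
  bit 2: 1 → 0
  bit 3: 0 → 1
  bit 4: 1 → 0
  bit 5: 0 → 1
  bit 6: 1 → 0
  bit 7: 0 → 1
  bit 8: 1 → 0
  bit 9: 0 → 1
  bit 10: 0 → 1
  bit 11: 0 → 1
= 110101010111


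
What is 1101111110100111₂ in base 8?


Group into 3-bit groups: 001101111110100111
  001 = 1
  101 = 5
  111 = 7
  110 = 6
  100 = 4
  111 = 7
= 0o157647


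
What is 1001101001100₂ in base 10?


Positional values:
Bit 2: 1 × 2^2 = 4
Bit 3: 1 × 2^3 = 8
Bit 6: 1 × 2^6 = 64
Bit 8: 1 × 2^8 = 256
Bit 9: 1 × 2^9 = 512
Bit 12: 1 × 2^12 = 4096
Sum = 4 + 8 + 64 + 256 + 512 + 4096
= 4940


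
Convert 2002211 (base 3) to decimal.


Positional values (base 3):
  1 × 3^0 = 1 × 1 = 1
  1 × 3^1 = 1 × 3 = 3
  2 × 3^2 = 2 × 9 = 18
  2 × 3^3 = 2 × 27 = 54
  0 × 3^4 = 0 × 81 = 0
  0 × 3^5 = 0 × 243 = 0
  2 × 3^6 = 2 × 729 = 1458
Sum = 1 + 3 + 18 + 54 + 0 + 0 + 1458
= 1534


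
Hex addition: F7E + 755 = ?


Align and add column by column (LSB to MSB, each column mod 16 with carry):
  0F7E
+ 0755
  ----
  col 0: E(14) + 5(5) + 0 (carry in) = 19 → 3(3), carry out 1
  col 1: 7(7) + 5(5) + 1 (carry in) = 13 → D(13), carry out 0
  col 2: F(15) + 7(7) + 0 (carry in) = 22 → 6(6), carry out 1
  col 3: 0(0) + 0(0) + 1 (carry in) = 1 → 1(1), carry out 0
Reading digits MSB→LSB: 16D3
Strip leading zeros: 16D3
= 0x16D3


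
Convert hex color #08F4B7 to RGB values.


Hex: #08F4B7
R = 08₁₆ = 8
G = F4₁₆ = 244
B = B7₁₆ = 183
= RGB(8, 244, 183)


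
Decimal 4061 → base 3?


Divide by 3 repeatedly:
4061 ÷ 3 = 1353 remainder 2
1353 ÷ 3 = 451 remainder 0
451 ÷ 3 = 150 remainder 1
150 ÷ 3 = 50 remainder 0
50 ÷ 3 = 16 remainder 2
16 ÷ 3 = 5 remainder 1
5 ÷ 3 = 1 remainder 2
1 ÷ 3 = 0 remainder 1
Reading remainders bottom-up:
= 12120102


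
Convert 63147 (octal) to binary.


Each octal digit → 3 binary bits:
  6 = 110
  3 = 011
  1 = 001
  4 = 100
  7 = 111
Concatenate: 110 011 001 100 111
= 110011001100111


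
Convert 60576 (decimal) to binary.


Divide by 2 repeatedly:
60576 ÷ 2 = 30288 remainder 0
30288 ÷ 2 = 15144 remainder 0
15144 ÷ 2 = 7572 remainder 0
7572 ÷ 2 = 3786 remainder 0
3786 ÷ 2 = 1893 remainder 0
1893 ÷ 2 = 946 remainder 1
946 ÷ 2 = 473 remainder 0
473 ÷ 2 = 236 remainder 1
236 ÷ 2 = 118 remainder 0
118 ÷ 2 = 59 remainder 0
59 ÷ 2 = 29 remainder 1
29 ÷ 2 = 14 remainder 1
14 ÷ 2 = 7 remainder 0
7 ÷ 2 = 3 remainder 1
3 ÷ 2 = 1 remainder 1
1 ÷ 2 = 0 remainder 1
Reading remainders bottom-up:
= 1110110010100000


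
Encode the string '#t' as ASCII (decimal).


String: '#t'  (2 characters)
Per-character ASCII lookup:
  '#': special character: '#' = 35
  't': lowercase starts at 97: 't' = 97 + 19 = 116
= 35 116


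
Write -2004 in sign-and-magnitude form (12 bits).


Sign bit: 1 (negative)
Magnitude: 2004 = 11111010100
= 111111010100


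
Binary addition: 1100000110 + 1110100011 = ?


Align and add column by column (LSB to MSB, carry propagating):
  01100000110
+ 01110100011
  -----------
  col 0: 0 + 1 + 0 (carry in) = 1 → bit 1, carry out 0
  col 1: 1 + 1 + 0 (carry in) = 2 → bit 0, carry out 1
  col 2: 1 + 0 + 1 (carry in) = 2 → bit 0, carry out 1
  col 3: 0 + 0 + 1 (carry in) = 1 → bit 1, carry out 0
  col 4: 0 + 0 + 0 (carry in) = 0 → bit 0, carry out 0
  col 5: 0 + 1 + 0 (carry in) = 1 → bit 1, carry out 0
  col 6: 0 + 0 + 0 (carry in) = 0 → bit 0, carry out 0
  col 7: 0 + 1 + 0 (carry in) = 1 → bit 1, carry out 0
  col 8: 1 + 1 + 0 (carry in) = 2 → bit 0, carry out 1
  col 9: 1 + 1 + 1 (carry in) = 3 → bit 1, carry out 1
  col 10: 0 + 0 + 1 (carry in) = 1 → bit 1, carry out 0
Reading bits MSB→LSB: 11010101001
Strip leading zeros: 11010101001
= 11010101001


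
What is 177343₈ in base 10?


Positional values:
Position 0: 3 × 8^0 = 3
Position 1: 4 × 8^1 = 32
Position 2: 3 × 8^2 = 192
Position 3: 7 × 8^3 = 3584
Position 4: 7 × 8^4 = 28672
Position 5: 1 × 8^5 = 32768
Sum = 3 + 32 + 192 + 3584 + 28672 + 32768
= 65251


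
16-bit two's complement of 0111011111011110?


Original: 0111011111011110
Step 1 - Invert all bits: 1000100000100001
Step 2 - Add 1: 1000100000100001 + 1
= 1000100000100010 (represents -30686)


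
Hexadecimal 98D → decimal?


Positional values:
Position 0: D × 16^0 = 13 × 1 = 13
Position 1: 8 × 16^1 = 8 × 16 = 128
Position 2: 9 × 16^2 = 9 × 256 = 2304
Sum = 13 + 128 + 2304
= 2445
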